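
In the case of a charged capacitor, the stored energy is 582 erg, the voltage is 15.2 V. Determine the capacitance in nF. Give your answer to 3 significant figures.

Rearranging: C = 2E/V².
E = 582 erg = 5.820×10^-5 J; V = 15.2 V.
C = 5.038×10^-7 F
5.038×10^-7 F × (1 nF / 1.000×10^-9 F) = 503.8 nF

504 nF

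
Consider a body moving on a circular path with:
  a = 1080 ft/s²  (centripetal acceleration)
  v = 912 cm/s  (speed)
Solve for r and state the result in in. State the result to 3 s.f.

Solving a = v²/r for r: r = v²/a.
a = 1080 ft/s² = 329.2 m/s²; v = 912 cm/s = 9.120 m/s.
r = 0.2527 m
0.2527 m × (1 in / 0.02540 m) = 9.948 in

9.95 in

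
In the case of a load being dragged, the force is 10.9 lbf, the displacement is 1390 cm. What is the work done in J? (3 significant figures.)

W is given directly by: W = F·d.
F = 10.9 lbf = 48.49 N; d = 1390 cm = 13.90 m.
W = 674.0 J  (the unit combination reduces to kg·m²/s² = J)

674 J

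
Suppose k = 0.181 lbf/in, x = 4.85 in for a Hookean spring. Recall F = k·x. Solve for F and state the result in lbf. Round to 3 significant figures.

0.878 lbf

From Hooke's law: F = kx.
k = 0.181 lbf/in = 31.70 N/m; x = 4.85 in = 0.1232 m.
F = 3.905 N  (the unit combination reduces to kg·m/s² = N)
3.905 N × (1 lbf / 4.448 N) = 0.8778 lbf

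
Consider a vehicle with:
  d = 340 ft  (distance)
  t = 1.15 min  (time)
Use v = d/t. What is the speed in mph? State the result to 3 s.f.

3.36 mph

v is given directly by: v = d/t.
d = 340 ft = 103.6 m; t = 1.15 min = 69.00 s.
v = 1.502 m/s
1.502 m/s × (1 mph / 0.4470 m/s) = 3.360 mph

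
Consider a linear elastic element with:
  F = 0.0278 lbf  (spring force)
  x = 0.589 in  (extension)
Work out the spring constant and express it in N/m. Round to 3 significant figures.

Rearranging F = k·x for k: k = F/x.
F = 0.0278 lbf = 0.1237 N; x = 0.589 in = 0.01496 m.
k = 8.266 N/m

8.27 N/m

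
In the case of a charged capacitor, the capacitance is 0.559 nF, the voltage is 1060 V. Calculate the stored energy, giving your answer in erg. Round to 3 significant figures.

Directly: E = ½CV².
C = 0.559 nF = 5.590×10^-10 F; V = 1060 V.
E = 3.140×10^-4 J  (the unit combination reduces to kg·m²/s² = J)
3.140×10^-4 J × (1 erg / 1.000×10^-7 J) = 3140 erg

3140 erg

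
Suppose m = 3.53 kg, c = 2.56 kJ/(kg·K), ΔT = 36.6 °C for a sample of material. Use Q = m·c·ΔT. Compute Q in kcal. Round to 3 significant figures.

Q is given directly by: Q = mcΔT.
m = 3.53 kg; c = 2.56 kJ/(kg·K) = 2560 J/(kg·K); ΔT = 36.6 °C = 36.60 K.
Q = 3.307×10^5 J
3.307×10^5 J × (1 kcal / 4184 J) = 79.05 kcal

79.1 kcal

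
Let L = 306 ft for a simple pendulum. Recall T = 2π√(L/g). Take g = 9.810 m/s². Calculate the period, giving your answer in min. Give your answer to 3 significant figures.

0.323 min

Directly: T = 2π√(L/g).
L = 306 ft = 93.27 m; g = 9.810 m/s².
T = 19.37 s
19.37 s × (1 min / 60.00 s) = 0.3229 min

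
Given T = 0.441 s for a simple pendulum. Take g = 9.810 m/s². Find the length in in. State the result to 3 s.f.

1.90 in

Rearranging T = 2π√(L/g) for L: L = g·(T/2π)².
T = 0.441 s; g = 9.810 m/s².
L = 0.04833 m
0.04833 m × (1 in / 0.02540 m) = 1.903 in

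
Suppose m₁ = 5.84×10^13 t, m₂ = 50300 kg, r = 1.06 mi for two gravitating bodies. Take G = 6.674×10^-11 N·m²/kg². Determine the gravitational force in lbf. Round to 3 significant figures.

From Newton's law of gravitation: F = Gm₁m₂/r².
m₁ = 5.84×10^13 t = 5.840×10^16 kg; m₂ = 50300 kg; r = 1.06 mi = 1706 m; G = 6.674×10^-11 N·m²/kg².
F = 67369 N
67369 N × (1 lbf / 4.448 N) = 15145 lbf

15100 lbf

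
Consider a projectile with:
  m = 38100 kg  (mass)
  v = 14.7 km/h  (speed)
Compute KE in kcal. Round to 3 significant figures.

75.9 kcal

Directly: KE = ½mv².
m = 38100 kg; v = 14.7 km/h = 4.083 m/s.
KE = 3.176×10^5 J
3.176×10^5 J × (1 kcal / 4184 J) = 75.92 kcal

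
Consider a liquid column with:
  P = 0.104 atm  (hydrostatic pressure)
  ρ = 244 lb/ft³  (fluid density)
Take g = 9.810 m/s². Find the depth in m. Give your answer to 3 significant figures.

0.275 m

Rearranging: h = P/(ρ·g).
P = 0.104 atm = 10538 Pa; ρ = 244 lb/ft³ = 3909 kg/m³; g = 9.810 m/s².
h = 0.2748 m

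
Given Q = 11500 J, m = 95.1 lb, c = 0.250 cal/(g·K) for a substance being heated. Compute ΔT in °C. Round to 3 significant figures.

Rearranging Q = m·c·ΔT for ΔT: ΔT = Q/(m·c).
Q = 11500 J; m = 95.1 lb = 43.14 kg; c = 0.250 cal/(g·K) = 1046 J/(kg·K).
ΔT = 0.2549 K
Since 1 °C = 1 K, 0.2549 °C.

0.255 °C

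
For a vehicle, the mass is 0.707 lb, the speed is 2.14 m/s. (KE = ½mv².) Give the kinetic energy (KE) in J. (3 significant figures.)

KE is given directly by: KE = ½mv².
m = 0.707 lb = 0.3207 kg; v = 2.14 m/s.
KE = 0.7343 J  (the unit combination reduces to kg·m²/s² = J)

0.734 J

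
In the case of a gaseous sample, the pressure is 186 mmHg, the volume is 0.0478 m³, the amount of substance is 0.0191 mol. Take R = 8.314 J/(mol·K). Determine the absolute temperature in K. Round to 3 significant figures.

From the ideal-gas law: T = PV/(nR).
P = 186 mmHg = 24798 Pa; V = 0.0478 m³; n = 0.0191 mol; R = 8.314 J/(mol·K).
T = 7464 K

7460 K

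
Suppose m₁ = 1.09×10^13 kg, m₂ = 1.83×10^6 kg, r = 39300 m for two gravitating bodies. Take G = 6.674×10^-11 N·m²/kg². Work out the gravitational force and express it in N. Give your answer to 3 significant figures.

From Newton's law of gravitation: F = Gm₁m₂/r².
m₁ = 1.09×10^13 kg; m₂ = 1.83×10^6 kg; r = 39300 m; G = 6.674×10^-11 N·m²/kg².
F = 0.8619 N  (the unit combination reduces to kg·m/s² = N)

0.862 N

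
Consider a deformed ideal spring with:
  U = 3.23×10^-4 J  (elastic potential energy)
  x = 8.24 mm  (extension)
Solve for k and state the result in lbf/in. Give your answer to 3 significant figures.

0.0543 lbf/in

Rearranging U = ½k·x² for k: k = 2U/x².
U = 3.23×10^-4 J; x = 8.24 mm = 0.008240 m.
k = 9.514 N/m
9.514 N/m × (1 lbf/in / 175.1 N/m) = 0.05433 lbf/in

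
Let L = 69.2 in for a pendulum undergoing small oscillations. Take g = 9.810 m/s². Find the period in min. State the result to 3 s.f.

Directly: T = 2π√(L/g).
L = 69.2 in = 1.758 m; g = 9.810 m/s².
T = 2.660 s
2.660 s × (1 min / 60.00 s) = 0.04433 min

0.0443 min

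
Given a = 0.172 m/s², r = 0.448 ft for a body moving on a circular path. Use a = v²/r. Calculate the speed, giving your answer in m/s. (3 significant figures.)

Rearranging a = v²/r for v: v = √(a·r).
a = 0.172 m/s²; r = 0.448 ft = 0.1366 m.
v = 0.1533 m/s

0.153 m/s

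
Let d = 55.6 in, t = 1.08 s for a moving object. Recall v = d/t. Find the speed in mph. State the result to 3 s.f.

2.93 mph

Directly: v = d/t.
d = 55.6 in = 1.412 m; t = 1.08 s.
v = 1.308 m/s
1.308 m/s × (1 mph / 0.4470 m/s) = 2.925 mph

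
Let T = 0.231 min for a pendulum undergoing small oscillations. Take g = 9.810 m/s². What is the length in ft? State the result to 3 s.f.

Solving T = 2π√(L/g) for L: L = g·(T/2π)².
T = 0.231 min = 13.86 s; g = 9.810 m/s².
L = 47.73 m
47.73 m × (1 ft / 0.3048 m) = 156.6 ft

157 ft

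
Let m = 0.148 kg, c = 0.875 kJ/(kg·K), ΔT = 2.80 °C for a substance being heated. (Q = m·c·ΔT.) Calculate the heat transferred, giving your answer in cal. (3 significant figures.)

86.7 cal

Directly: Q = mcΔT.
m = 0.148 kg; c = 0.875 kJ/(kg·K) = 875.0 J/(kg·K); ΔT = 2.80 °C = 2.800 K.
Q = 362.6 J  (the unit combination reduces to kg·m²/s² = J)
362.6 J × (1 cal / 4.184 J) = 86.66 cal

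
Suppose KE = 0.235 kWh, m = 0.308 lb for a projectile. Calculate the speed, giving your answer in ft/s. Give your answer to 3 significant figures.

Rearranging: v = √(2·KE/m).
KE = 0.235 kWh = 8.460×10^5 J; m = 0.308 lb = 0.1397 kg.
v = 3480 m/s
3480 m/s × (1 ft/s / 0.3048 m/s) = 11418 ft/s

11400 ft/s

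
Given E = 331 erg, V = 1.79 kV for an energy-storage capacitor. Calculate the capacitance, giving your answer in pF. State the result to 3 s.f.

20.7 pF

Rearranging E = ½C·V² for C: C = 2E/V².
E = 331 erg = 3.310×10^-5 J; V = 1.79 kV = 1790 V.
C = 2.066×10^-11 F
2.066×10^-11 F × (1 pF / 1.000×10^-12 F) = 20.66 pF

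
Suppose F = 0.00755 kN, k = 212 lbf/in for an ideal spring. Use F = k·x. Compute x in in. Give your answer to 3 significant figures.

0.00801 in

From Hooke's law: x = F/k.
F = 0.00755 kN = 7.550 N; k = 212 lbf/in = 37127 N/m.
x = 2.034×10^-4 m
2.034×10^-4 m × (1 in / 0.02540 m) = 0.008006 in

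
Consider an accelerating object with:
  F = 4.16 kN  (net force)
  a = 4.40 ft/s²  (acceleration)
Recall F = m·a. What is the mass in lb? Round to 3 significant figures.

Rearranging F = m·a for m: m = F/a.
F = 4.16 kN = 4160 N; a = 4.40 ft/s² = 1.341 m/s².
m = 3102 kg
3102 kg × (1 lb / 0.4536 kg) = 6838 lb

6840 lb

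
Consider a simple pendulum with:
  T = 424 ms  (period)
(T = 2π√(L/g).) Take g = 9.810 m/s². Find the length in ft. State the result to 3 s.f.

Rearranging: L = g·(T/2π)².
T = 424 ms = 0.4240 s; g = 9.810 m/s².
L = 0.04467 m
0.04467 m × (1 ft / 0.3048 m) = 0.1466 ft

0.147 ft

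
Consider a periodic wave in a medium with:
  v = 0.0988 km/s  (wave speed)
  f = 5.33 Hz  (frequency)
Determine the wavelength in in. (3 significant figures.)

730 in

Solving v = f·λ for λ: λ = v/f.
v = 0.0988 km/s = 98.80 m/s; f = 5.33 Hz.
λ = 18.54 m
18.54 m × (1 in / 0.02540 m) = 729.8 in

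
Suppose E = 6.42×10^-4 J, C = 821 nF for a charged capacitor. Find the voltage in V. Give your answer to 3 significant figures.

39.5 V

Rearranging E = ½C·V² for V: V = √(2E/C).
E = 6.42×10^-4 J; C = 821 nF = 8.210×10^-7 F.
V = 39.55 V  (the unit combination reduces to kg·m²/(A·s³) = V)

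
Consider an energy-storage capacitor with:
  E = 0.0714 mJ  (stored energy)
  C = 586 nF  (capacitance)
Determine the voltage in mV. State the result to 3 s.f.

15600 mV

Rearranging: V = √(2E/C).
E = 0.0714 mJ = 7.140×10^-5 J; C = 586 nF = 5.860×10^-7 F.
V = 15.61 V
15.61 V × (1 mV / 0.001000 V) = 15610 mV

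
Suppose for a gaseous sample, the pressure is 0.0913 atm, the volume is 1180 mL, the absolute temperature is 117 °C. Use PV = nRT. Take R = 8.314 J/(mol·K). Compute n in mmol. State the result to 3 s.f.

3.37 mmol

From the ideal-gas law: n = PV/(RT).
P = 0.0913 atm = 9251 Pa; V = 1180 mL = 0.001180 m³; T = 117 °C = 390.1 K; R = 8.314 J/(mol·K).
n = 0.003365 mol
0.003365 mol × (1 mmol / 0.001000 mol) = 3.365 mmol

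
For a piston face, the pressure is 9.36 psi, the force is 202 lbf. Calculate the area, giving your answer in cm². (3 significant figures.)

Rearranging: A = F/P.
P = 9.36 psi = 64535 Pa; F = 202 lbf = 898.5 N.
A = 0.01392 m²
0.01392 m² × (1 cm² / 1.000×10^-4 m²) = 139.2 cm²

139 cm²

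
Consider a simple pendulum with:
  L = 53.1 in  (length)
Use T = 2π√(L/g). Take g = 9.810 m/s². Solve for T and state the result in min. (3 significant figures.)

T is given directly by: T = 2π√(L/g).
L = 53.1 in = 1.349 m; g = 9.810 m/s².
T = 2.330 s
2.330 s × (1 min / 60.00 s) = 0.03883 min

0.0388 min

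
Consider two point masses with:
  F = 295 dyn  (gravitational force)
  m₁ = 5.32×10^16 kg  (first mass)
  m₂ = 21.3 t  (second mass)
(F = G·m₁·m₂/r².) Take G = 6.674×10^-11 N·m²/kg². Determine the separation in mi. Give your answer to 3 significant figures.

From Newton's law of gravitation: r = √(G·m₁m₂/F).
F = 295 dyn = 0.002950 N; m₁ = 5.32×10^16 kg; m₂ = 21.3 t = 21300 kg; G = 6.674×10^-11 N·m²/kg².
r = 5.063×10^6 m
5.063×10^6 m × (1 mi / 1609 m) = 3146 mi

3150 mi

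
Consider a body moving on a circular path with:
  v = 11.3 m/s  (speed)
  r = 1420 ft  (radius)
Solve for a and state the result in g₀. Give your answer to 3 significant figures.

a is given directly by: a = v²/r.
v = 11.3 m/s; r = 1420 ft = 432.8 m.
a = 0.2950 m/s²
0.2950 m/s² × (1 g₀ / 9.807 m/s²) = 0.03008 g₀

0.0301 g₀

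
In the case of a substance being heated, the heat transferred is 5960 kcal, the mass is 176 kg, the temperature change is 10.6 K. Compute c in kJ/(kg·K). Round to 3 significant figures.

Rearranging: c = Q/(m·ΔT).
Q = 5960 kcal = 2.494×10^7 J; m = 176 kg; ΔT = 10.6 K.
c = 13367 J/(kg·K)
13367 J/(kg·K) × (1 kJ/(kg·K) / 1000 J/(kg·K)) = 13.37 kJ/(kg·K)

13.4 kJ/(kg·K)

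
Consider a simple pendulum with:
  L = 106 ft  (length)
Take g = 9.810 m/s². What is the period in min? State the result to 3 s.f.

0.190 min

Directly: T = 2π√(L/g).
L = 106 ft = 32.31 m; g = 9.810 m/s².
T = 11.40 s
11.40 s × (1 min / 60.00 s) = 0.1900 min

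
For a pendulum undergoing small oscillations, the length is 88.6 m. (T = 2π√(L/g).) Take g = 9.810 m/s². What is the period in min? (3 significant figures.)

T is given directly by: T = 2π√(L/g).
L = 88.6 m; g = 9.810 m/s².
T = 18.88 s
18.88 s × (1 min / 60.00 s) = 0.3147 min

0.315 min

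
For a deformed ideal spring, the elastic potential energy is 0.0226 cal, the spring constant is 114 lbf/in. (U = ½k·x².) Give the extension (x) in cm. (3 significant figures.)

Rearranging U = ½k·x² for x: x = √(2U/k).
U = 0.0226 cal = 0.09456 J; k = 114 lbf/in = 19964 N/m.
x = 0.003078 m
0.003078 m × (1 cm / 0.01000 m) = 0.3078 cm

0.308 cm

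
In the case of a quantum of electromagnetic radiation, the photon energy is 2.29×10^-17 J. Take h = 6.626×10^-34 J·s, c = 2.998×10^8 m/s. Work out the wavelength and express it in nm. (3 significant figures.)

8.67 nm

Solving E = h·c/λ for λ: λ = hc/E.
E = 2.29×10^-17 J; h = 6.626×10^-34 J·s; c = 2.998×10^8 m/s.
λ = 8.675×10^-9 m
8.675×10^-9 m × (1 nm / 1.000×10^-9 m) = 8.675 nm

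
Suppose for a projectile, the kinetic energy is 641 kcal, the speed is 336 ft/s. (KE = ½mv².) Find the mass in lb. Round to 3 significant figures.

Rearranging KE = ½mv² for m: m = 2·KE/v².
KE = 641 kcal = 2.682×10^6 J; v = 336 ft/s = 102.4 m/s.
m = 511.4 kg
511.4 kg × (1 lb / 0.4536 kg) = 1127 lb

1130 lb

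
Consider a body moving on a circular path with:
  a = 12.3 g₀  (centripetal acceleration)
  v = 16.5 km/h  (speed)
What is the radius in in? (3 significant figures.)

6.86 in

Rearranging a = v²/r for r: r = v²/a.
a = 12.3 g₀ = 120.6 m/s²; v = 16.5 km/h = 4.583 m/s.
r = 0.1742 m
0.1742 m × (1 in / 0.02540 m) = 6.857 in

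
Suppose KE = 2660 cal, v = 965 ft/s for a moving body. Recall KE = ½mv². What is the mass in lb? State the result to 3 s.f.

0.567 lb

Rearranging KE = ½mv² for m: m = 2·KE/v².
KE = 2660 cal = 11129 J; v = 965 ft/s = 294.1 m/s.
m = 0.2573 kg
0.2573 kg × (1 lb / 0.4536 kg) = 0.5672 lb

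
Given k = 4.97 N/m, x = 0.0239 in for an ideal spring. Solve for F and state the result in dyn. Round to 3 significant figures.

From Hooke's law: F = kx.
k = 4.97 N/m; x = 0.0239 in = 6.071×10^-4 m.
F = 0.003017 N
0.003017 N × (1 dyn / 1.000×10^-5 N) = 301.7 dyn

302 dyn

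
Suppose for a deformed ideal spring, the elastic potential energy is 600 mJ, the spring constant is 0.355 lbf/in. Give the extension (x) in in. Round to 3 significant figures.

5.47 in

Rearranging U = ½k·x² for x: x = √(2U/k).
U = 600 mJ = 0.6000 J; k = 0.355 lbf/in = 62.17 N/m.
x = 0.1389 m
0.1389 m × (1 in / 0.02540 m) = 5.470 in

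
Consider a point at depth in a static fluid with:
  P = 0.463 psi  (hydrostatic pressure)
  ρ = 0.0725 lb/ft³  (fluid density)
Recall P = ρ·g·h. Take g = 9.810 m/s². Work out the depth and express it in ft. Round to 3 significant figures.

919 ft

Solving P = ρ·g·h for h: h = P/(ρ·g).
P = 0.463 psi = 3192 Pa; ρ = 0.0725 lb/ft³ = 1.161 kg/m³; g = 9.810 m/s².
h = 280.2 m
280.2 m × (1 ft / 0.3048 m) = 919.3 ft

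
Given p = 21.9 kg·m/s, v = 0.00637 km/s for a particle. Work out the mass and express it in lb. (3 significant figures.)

Rearranging: m = p/v.
p = 21.9 kg·m/s; v = 0.00637 km/s = 6.370 m/s.
m = 3.438 kg
3.438 kg × (1 lb / 0.4536 kg) = 7.579 lb

7.58 lb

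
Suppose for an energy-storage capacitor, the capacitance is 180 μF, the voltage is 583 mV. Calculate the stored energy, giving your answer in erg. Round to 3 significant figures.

306 erg

E is given directly by: E = ½CV².
C = 180 μF = 1.800×10^-4 F; V = 583 mV = 0.5830 V.
E = 3.059×10^-5 J
3.059×10^-5 J × (1 erg / 1.000×10^-7 J) = 305.9 erg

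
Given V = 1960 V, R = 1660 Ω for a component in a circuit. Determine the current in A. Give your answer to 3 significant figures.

Rearranging: I = V/R.
V = 1960 V; R = 1660 Ω.
I = 1.181 A

1.18 A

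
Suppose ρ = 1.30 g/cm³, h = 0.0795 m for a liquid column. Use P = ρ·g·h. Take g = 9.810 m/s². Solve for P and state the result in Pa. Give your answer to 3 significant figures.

P is given directly by: P = ρgh.
ρ = 1.30 g/cm³ = 1300 kg/m³; h = 0.0795 m; g = 9.810 m/s².
P = 1014 Pa

1010 Pa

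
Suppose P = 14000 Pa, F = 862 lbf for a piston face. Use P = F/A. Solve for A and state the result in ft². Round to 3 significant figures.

2.95 ft²

Rearranging P = F/A for A: A = F/P.
P = 14000 Pa; F = 862 lbf = 3834 N.
A = 0.2739 m²
0.2739 m² × (1 ft² / 0.09290 m²) = 2.948 ft²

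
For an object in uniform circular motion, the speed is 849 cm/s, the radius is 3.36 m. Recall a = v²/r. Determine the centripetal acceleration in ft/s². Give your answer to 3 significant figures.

70.4 ft/s²

a is given directly by: a = v²/r.
v = 849 cm/s = 8.490 m/s; r = 3.36 m.
a = 21.45 m/s²
21.45 m/s² × (1 ft/s² / 0.3048 m/s²) = 70.38 ft/s²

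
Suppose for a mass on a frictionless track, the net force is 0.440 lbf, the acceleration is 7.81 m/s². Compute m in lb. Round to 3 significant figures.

From Newton's second law: m = F/a.
F = 0.440 lbf = 1.957 N; a = 7.81 m/s².
m = 0.2506 kg
0.2506 kg × (1 lb / 0.4536 kg) = 0.5525 lb

0.552 lb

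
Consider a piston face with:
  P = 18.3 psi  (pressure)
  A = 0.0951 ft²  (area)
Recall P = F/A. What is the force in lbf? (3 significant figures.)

Solving P = F/A for F: F = P·A.
P = 18.3 psi = 1.262×10^5 Pa; A = 0.0951 ft² = 0.008835 m².
F = 1115 N
1115 N × (1 lbf / 4.448 N) = 250.6 lbf

251 lbf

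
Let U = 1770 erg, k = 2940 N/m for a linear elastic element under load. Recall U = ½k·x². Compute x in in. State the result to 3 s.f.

0.0137 in

Rearranging: x = √(2U/k).
U = 1770 erg = 1.770×10^-4 J; k = 2940 N/m.
x = 3.470×10^-4 m
3.470×10^-4 m × (1 in / 0.02540 m) = 0.01366 in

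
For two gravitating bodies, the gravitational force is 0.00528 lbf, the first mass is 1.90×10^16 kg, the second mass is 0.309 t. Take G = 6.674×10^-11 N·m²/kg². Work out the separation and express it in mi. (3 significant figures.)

80.3 mi

Rearranging: r = √(G·m₁m₂/F).
F = 0.00528 lbf = 0.02349 N; m₁ = 1.90×10^16 kg; m₂ = 0.309 t = 309.0 kg; G = 6.674×10^-11 N·m²/kg².
r = 1.292×10^5 m
1.292×10^5 m × (1 mi / 1609 m) = 80.26 mi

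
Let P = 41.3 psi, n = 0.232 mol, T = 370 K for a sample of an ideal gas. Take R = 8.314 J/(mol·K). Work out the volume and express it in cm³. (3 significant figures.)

2510 cm³

Rearranging PV = nRT for V: V = nRT/P.
P = 41.3 psi = 2.848×10^5 Pa; n = 0.232 mol; T = 370 K; R = 8.314 J/(mol·K).
V = 0.002506 m³
0.002506 m³ × (1 cm³ / 1.000×10^-6 m³) = 2506 cm³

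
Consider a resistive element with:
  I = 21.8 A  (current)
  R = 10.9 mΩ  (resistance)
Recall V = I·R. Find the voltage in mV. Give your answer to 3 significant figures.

238 mV

Directly: V = IR.
I = 21.8 A; R = 10.9 mΩ = 0.01090 Ω.
V = 0.2376 V
0.2376 V × (1 mV / 0.001000 V) = 237.6 mV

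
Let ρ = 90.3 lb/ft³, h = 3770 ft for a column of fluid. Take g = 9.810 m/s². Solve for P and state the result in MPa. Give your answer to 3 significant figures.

Directly: P = ρgh.
ρ = 90.3 lb/ft³ = 1446 kg/m³; h = 3770 ft = 1149 m; g = 9.810 m/s².
P = 1.631×10^7 Pa
1.631×10^7 Pa × (1 MPa / 1.000×10^6 Pa) = 16.31 MPa

16.3 MPa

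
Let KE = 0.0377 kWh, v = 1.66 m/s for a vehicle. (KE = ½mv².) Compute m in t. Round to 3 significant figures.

Rearranging KE = ½mv² for m: m = 2·KE/v².
KE = 0.0377 kWh = 1.357×10^5 J; v = 1.66 m/s.
m = 98505 kg
98505 kg × (1 t / 1000 kg) = 98.50 t

98.5 t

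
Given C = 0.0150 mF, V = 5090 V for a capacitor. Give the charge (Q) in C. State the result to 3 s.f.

Solving C = Q/V for Q: Q = CV.
C = 0.0150 mF = 1.500×10^-5 F; V = 5090 V.
Q = 0.07635 C  (the unit combination reduces to A·s = C)

0.0764 C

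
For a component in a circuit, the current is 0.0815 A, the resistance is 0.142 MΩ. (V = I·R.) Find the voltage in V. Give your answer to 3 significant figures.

11600 V

Directly: V = IR.
I = 0.0815 A; R = 0.142 MΩ = 1.420×10^5 Ω.
V = 11573 V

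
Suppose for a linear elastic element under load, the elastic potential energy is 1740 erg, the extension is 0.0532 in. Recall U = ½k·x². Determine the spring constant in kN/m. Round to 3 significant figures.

Rearranging: k = 2U/x².
U = 1740 erg = 1.740×10^-4 J; x = 0.0532 in = 0.001351 m.
k = 190.6 N/m
190.6 N/m × (1 kN/m / 1000 N/m) = 0.1906 kN/m

0.191 kN/m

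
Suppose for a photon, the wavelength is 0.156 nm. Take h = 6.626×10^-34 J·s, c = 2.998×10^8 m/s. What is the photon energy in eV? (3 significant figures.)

E is given directly by: E = hc/λ.
λ = 0.156 nm = 1.560×10^-10 m; h = 6.626×10^-34 J·s; c = 2.998×10^8 m/s.
E = 1.273×10^-15 J  (the unit combination reduces to kg·m²/s² = J)
1.273×10^-15 J × (1 eV / 1.602×10^-19 J) = 7948 eV

7950 eV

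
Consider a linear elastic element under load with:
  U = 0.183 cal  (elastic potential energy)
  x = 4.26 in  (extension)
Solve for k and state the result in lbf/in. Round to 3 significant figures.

0.747 lbf/in

Rearranging: k = 2U/x².
U = 0.183 cal = 0.7657 J; x = 4.26 in = 0.1082 m.
k = 130.8 N/m
130.8 N/m × (1 lbf/in / 175.1 N/m) = 0.7469 lbf/in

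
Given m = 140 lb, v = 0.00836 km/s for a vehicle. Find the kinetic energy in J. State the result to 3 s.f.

2220 J

KE is given directly by: KE = ½mv².
m = 140 lb = 63.50 kg; v = 0.00836 km/s = 8.360 m/s.
KE = 2219 J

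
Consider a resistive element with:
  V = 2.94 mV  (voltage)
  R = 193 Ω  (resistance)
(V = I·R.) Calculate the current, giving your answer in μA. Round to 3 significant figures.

From Ohm's law: I = V/R.
V = 2.94 mV = 0.002940 V; R = 193 Ω.
I = 1.523×10^-5 A
1.523×10^-5 A × (1 μA / 1.000×10^-6 A) = 15.23 μA

15.2 μA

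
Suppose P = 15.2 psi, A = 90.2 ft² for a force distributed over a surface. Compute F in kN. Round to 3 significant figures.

878 kN

Rearranging P = F/A for F: F = P·A.
P = 15.2 psi = 1.048×10^5 Pa; A = 90.2 ft² = 8.380 m².
F = 8.782×10^5 N
8.782×10^5 N × (1 kN / 1000 N) = 878.2 kN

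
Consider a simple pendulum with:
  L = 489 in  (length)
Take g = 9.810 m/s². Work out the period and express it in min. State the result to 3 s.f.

Directly: T = 2π√(L/g).
L = 489 in = 12.42 m; g = 9.810 m/s².
T = 7.070 s
7.070 s × (1 min / 60.00 s) = 0.1178 min

0.118 min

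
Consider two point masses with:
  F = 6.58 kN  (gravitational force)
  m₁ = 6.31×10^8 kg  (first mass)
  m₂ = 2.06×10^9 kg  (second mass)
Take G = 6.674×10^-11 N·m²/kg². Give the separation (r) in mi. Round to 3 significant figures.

Solving F = G·m₁·m₂/r² for r: r = √(G·m₁m₂/F).
F = 6.58 kN = 6580 N; m₁ = 6.31×10^8 kg; m₂ = 2.06×10^9 kg; G = 6.674×10^-11 N·m²/kg².
r = 114.8 m
114.8 m × (1 mi / 1609 m) = 0.07135 mi

0.0713 mi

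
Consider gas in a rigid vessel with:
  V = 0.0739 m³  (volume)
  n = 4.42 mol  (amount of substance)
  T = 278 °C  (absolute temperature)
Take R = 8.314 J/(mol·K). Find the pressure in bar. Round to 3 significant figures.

2.74 bar

From the ideal-gas law: P = nRT/V.
V = 0.0739 m³; n = 4.42 mol; T = 278 °C = 551.1 K; R = 8.314 J/(mol·K).
P = 2.741×10^5 Pa
2.741×10^5 Pa × (1 bar / 1.000×10^5 Pa) = 2.741 bar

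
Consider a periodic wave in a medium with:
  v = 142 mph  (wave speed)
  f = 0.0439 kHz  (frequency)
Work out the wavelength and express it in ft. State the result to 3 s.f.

4.74 ft

Rearranging: λ = v/f.
v = 142 mph = 63.48 m/s; f = 0.0439 kHz = 43.90 Hz.
λ = 1.446 m
1.446 m × (1 ft / 0.3048 m) = 4.744 ft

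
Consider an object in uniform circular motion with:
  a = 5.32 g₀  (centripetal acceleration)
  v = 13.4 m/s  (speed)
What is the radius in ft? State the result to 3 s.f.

11.3 ft

Rearranging a = v²/r for r: r = v²/a.
a = 5.32 g₀ = 52.17 m/s²; v = 13.4 m/s.
r = 3.442 m
3.442 m × (1 ft / 0.3048 m) = 11.29 ft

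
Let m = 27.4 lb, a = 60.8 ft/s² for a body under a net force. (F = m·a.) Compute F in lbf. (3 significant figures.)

From Newton's second law: F = m·a.
m = 27.4 lb = 12.43 kg; a = 60.8 ft/s² = 18.53 m/s².
F = 230.3 N  (the unit combination reduces to kg·m/s² = N)
230.3 N × (1 lbf / 4.448 N) = 51.78 lbf

51.8 lbf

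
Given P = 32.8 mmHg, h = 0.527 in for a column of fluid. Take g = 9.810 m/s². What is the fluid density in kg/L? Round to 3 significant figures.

33.3 kg/L

Rearranging: ρ = P/(g·h).
P = 32.8 mmHg = 4373 Pa; h = 0.527 in = 0.01339 m; g = 9.810 m/s².
ρ = 33301 kg/m³
33301 kg/m³ × (1 kg/L / 1000 kg/m³) = 33.30 kg/L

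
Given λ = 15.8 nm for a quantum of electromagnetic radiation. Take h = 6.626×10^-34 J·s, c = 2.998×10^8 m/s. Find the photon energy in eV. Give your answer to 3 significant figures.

78.5 eV

Directly: E = hc/λ.
λ = 15.8 nm = 1.580×10^-8 m; h = 6.626×10^-34 J·s; c = 2.998×10^8 m/s.
E = 1.257×10^-17 J
1.257×10^-17 J × (1 eV / 1.602×10^-19 J) = 78.47 eV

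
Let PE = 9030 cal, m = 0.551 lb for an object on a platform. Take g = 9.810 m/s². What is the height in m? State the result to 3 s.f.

15400 m

Rearranging: h = PE/(m·g).
PE = 9030 cal = 37782 J; m = 0.551 lb = 0.2499 kg; g = 9.810 m/s².
h = 15410 m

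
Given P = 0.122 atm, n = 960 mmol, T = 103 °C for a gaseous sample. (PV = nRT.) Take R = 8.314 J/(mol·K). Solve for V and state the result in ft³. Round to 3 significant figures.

8.58 ft³

From the ideal-gas law: V = nRT/P.
P = 0.122 atm = 12362 Pa; n = 960 mmol = 0.9600 mol; T = 103 °C = 376.1 K; R = 8.314 J/(mol·K).
V = 0.2429 m³
0.2429 m³ × (1 ft³ / 0.02832 m³) = 8.577 ft³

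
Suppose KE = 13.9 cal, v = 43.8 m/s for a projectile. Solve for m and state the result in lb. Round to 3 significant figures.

Rearranging: m = 2·KE/v².
KE = 13.9 cal = 58.16 J; v = 43.8 m/s.
m = 0.06063 kg
0.06063 kg × (1 lb / 0.4536 kg) = 0.1337 lb

0.134 lb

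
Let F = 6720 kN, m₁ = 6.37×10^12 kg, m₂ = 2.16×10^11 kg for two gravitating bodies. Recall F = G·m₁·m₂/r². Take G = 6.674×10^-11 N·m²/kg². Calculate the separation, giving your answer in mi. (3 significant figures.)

2.30 mi

Rearranging F = G·m₁·m₂/r² for r: r = √(G·m₁m₂/F).
F = 6720 kN = 6.720×10^6 N; m₁ = 6.37×10^12 kg; m₂ = 2.16×10^11 kg; G = 6.674×10^-11 N·m²/kg².
r = 3697 m
3697 m × (1 mi / 1609 m) = 2.297 mi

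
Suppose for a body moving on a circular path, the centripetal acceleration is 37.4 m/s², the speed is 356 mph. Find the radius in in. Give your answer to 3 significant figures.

26700 in

Solving a = v²/r for r: r = v²/a.
a = 37.4 m/s²; v = 356 mph = 159.1 m/s.
r = 677.2 m
677.2 m × (1 in / 0.02540 m) = 26662 in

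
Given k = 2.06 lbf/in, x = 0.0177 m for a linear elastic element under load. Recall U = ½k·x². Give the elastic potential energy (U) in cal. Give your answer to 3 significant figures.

0.0135 cal

U is given directly by: U = ½kx².
k = 2.06 lbf/in = 360.8 N/m; x = 0.0177 m.
U = 0.05651 J  (the unit combination reduces to kg·m²/s² = J)
0.05651 J × (1 cal / 4.184 J) = 0.01351 cal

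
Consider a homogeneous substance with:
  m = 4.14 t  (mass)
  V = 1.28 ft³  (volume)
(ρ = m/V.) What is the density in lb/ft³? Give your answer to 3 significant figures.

7130 lb/ft³

ρ is given directly by: ρ = m/V.
m = 4.14 t = 4140 kg; V = 1.28 ft³ = 0.03625 m³.
ρ = 1.142×10^5 kg/m³
1.142×10^5 kg/m³ × (1 lb/ft³ / 16.02 kg/m³) = 7131 lb/ft³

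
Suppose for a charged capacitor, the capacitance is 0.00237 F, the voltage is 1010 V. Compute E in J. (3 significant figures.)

1210 J

Directly: E = ½CV².
C = 0.00237 F; V = 1010 V.
E = 1209 J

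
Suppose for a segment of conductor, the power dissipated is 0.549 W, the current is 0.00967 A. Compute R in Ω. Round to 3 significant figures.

Solving P = I²R for R: R = P/I².
P = 0.549 W; I = 0.00967 A.
R = 5871 Ω

5870 Ω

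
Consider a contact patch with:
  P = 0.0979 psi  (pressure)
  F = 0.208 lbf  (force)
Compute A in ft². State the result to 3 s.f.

0.0148 ft²

Rearranging P = F/A for A: A = F/P.
P = 0.0979 psi = 675.0 Pa; F = 0.208 lbf = 0.9252 N.
A = 0.001371 m²
0.001371 m² × (1 ft² / 0.09290 m²) = 0.01475 ft²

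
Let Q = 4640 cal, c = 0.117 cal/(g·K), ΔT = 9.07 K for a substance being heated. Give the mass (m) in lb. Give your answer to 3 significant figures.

9.64 lb

Solving Q = m·c·ΔT for m: m = Q/(c·ΔT).
Q = 4640 cal = 19414 J; c = 0.117 cal/(g·K) = 489.5 J/(kg·K); ΔT = 9.07 K.
m = 4.372 kg
4.372 kg × (1 lb / 0.4536 kg) = 9.640 lb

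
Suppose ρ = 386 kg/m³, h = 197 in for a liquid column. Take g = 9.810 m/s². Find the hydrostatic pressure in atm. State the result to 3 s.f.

0.187 atm

P is given directly by: P = ρgh.
ρ = 386 kg/m³; h = 197 in = 5.004 m; g = 9.810 m/s².
P = 18948 Pa
18948 Pa × (1 atm / 1.013×10^5 Pa) = 0.1870 atm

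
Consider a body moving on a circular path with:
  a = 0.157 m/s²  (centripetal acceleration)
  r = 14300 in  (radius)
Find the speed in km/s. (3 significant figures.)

0.00755 km/s

Solving a = v²/r for v: v = √(a·r).
a = 0.157 m/s²; r = 14300 in = 363.2 m.
v = 7.552 m/s
7.552 m/s × (1 km/s / 1000 m/s) = 0.007552 km/s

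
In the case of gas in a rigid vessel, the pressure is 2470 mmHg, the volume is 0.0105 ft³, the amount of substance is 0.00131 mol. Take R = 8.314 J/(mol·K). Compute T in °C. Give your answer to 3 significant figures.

8720 °C

Rearranging: T = PV/(nR).
P = 2470 mmHg = 3.293×10^5 Pa; V = 0.0105 ft³ = 2.973×10^-4 m³; n = 0.00131 mol; R = 8.314 J/(mol·K).
T = 8990 K
8990 K − 273.15 = 8717 °C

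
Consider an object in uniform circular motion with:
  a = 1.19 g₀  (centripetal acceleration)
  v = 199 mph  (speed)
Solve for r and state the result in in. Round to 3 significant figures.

Rearranging a = v²/r for r: r = v²/a.
a = 1.19 g₀ = 11.67 m/s²; v = 199 mph = 88.96 m/s.
r = 678.2 m
678.2 m × (1 in / 0.02540 m) = 26699 in

26700 in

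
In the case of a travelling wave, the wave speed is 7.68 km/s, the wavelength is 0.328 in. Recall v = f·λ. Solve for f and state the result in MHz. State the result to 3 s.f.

Solving v = f·λ for f: f = v/λ.
v = 7.68 km/s = 7680 m/s; λ = 0.328 in = 0.008331 m.
f = 9.218×10^5 Hz
9.218×10^5 Hz × (1 MHz / 1.000×10^6 Hz) = 0.9218 MHz

0.922 MHz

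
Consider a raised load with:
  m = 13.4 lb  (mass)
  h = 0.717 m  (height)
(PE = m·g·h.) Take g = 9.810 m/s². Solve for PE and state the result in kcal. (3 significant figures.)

0.0102 kcal

Directly: PE = mgh.
m = 13.4 lb = 6.078 kg; h = 0.717 m; g = 9.810 m/s².
PE = 42.75 J
42.75 J × (1 kcal / 4184 J) = 0.01022 kcal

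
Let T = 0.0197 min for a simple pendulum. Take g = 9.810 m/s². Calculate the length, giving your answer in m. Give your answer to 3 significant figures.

Rearranging T = 2π√(L/g) for L: L = g·(T/2π)².
T = 0.0197 min = 1.182 s; g = 9.810 m/s².
L = 0.3472 m

0.347 m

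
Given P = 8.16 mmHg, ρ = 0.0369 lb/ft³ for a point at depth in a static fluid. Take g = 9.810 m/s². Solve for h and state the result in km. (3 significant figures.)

Rearranging P = ρ·g·h for h: h = P/(ρ·g).
P = 8.16 mmHg = 1088 Pa; ρ = 0.0369 lb/ft³ = 0.5911 kg/m³; g = 9.810 m/s².
h = 187.6 m
187.6 m × (1 km / 1000 m) = 0.1876 km

0.188 km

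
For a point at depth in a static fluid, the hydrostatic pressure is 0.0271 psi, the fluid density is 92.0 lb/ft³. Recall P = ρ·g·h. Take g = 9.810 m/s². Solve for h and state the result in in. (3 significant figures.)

0.509 in

Solving P = ρ·g·h for h: h = P/(ρ·g).
P = 0.0271 psi = 186.8 Pa; ρ = 92.0 lb/ft³ = 1474 kg/m³; g = 9.810 m/s².
h = 0.01292 m
0.01292 m × (1 in / 0.02540 m) = 0.5088 in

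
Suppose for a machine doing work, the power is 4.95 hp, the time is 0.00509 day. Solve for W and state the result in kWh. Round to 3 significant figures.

0.451 kWh

Rearranging P = W/t for W: W = P·t.
P = 4.95 hp = 3691 W; t = 0.00509 day = 439.8 s.
W = 1.623×10^6 J  (the unit combination reduces to kg·m²/s² = J)
1.623×10^6 J × (1 kWh / 3.600×10^6 J) = 0.4509 kWh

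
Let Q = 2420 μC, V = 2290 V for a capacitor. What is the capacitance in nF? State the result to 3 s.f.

Directly: C = Q/V.
Q = 2420 μC = 0.002420 C; V = 2290 V.
C = 1.057×10^-6 F
1.057×10^-6 F × (1 nF / 1.000×10^-9 F) = 1057 nF

1060 nF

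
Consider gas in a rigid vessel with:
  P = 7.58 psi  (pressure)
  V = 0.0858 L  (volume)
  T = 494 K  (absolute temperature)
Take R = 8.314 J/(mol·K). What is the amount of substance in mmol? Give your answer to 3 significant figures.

1.09 mmol

From the ideal-gas law: n = PV/(RT).
P = 7.58 psi = 52262 Pa; V = 0.0858 L = 8.580×10^-5 m³; T = 494 K; R = 8.314 J/(mol·K).
n = 0.001092 mol
0.001092 mol × (1 mmol / 0.001000 mol) = 1.092 mmol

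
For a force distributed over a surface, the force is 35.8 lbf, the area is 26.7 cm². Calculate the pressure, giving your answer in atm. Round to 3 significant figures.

0.589 atm

Directly: P = F/A.
F = 35.8 lbf = 159.2 N; A = 26.7 cm² = 0.002670 m².
P = 59643 Pa
59643 Pa × (1 atm / 1.013×10^5 Pa) = 0.5886 atm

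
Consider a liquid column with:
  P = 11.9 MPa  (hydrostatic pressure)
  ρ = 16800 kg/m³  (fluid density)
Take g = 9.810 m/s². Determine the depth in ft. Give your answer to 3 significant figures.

237 ft

Solving P = ρ·g·h for h: h = P/(ρ·g).
P = 11.9 MPa = 1.190×10^7 Pa; ρ = 16800 kg/m³; g = 9.810 m/s².
h = 72.21 m
72.21 m × (1 ft / 0.3048 m) = 236.9 ft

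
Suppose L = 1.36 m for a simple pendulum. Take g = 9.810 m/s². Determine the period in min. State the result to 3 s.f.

Directly: T = 2π√(L/g).
L = 1.36 m; g = 9.810 m/s².
T = 2.339 s
2.339 s × (1 min / 60.00 s) = 0.03899 min

0.0390 min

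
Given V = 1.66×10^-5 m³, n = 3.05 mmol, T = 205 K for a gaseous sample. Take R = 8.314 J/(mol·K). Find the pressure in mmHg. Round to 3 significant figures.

From the ideal-gas law: P = nRT/V.
V = 1.66×10^-5 m³; n = 3.05 mmol = 0.003050 mol; T = 205 K; R = 8.314 J/(mol·K).
P = 3.132×10^5 Pa
3.132×10^5 Pa × (1 mmHg / 133.3 Pa) = 2349 mmHg

2350 mmHg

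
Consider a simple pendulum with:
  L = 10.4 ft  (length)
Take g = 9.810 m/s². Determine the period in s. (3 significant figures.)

Directly: T = 2π√(L/g).
L = 10.4 ft = 3.170 m; g = 9.810 m/s².
T = 3.572 s

3.57 s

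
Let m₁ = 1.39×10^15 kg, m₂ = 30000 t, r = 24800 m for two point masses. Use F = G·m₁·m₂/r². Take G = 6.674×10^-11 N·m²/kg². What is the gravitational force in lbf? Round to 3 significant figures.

F is given directly by: F = Gm₁m₂/r².
m₁ = 1.39×10^15 kg; m₂ = 30000 t = 3.000×10^7 kg; r = 24800 m; G = 6.674×10^-11 N·m²/kg².
F = 4525 N
4525 N × (1 lbf / 4.448 N) = 1017 lbf

1020 lbf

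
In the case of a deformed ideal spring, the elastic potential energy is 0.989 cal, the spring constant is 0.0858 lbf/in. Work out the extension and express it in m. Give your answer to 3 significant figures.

0.742 m

Solving U = ½k·x² for x: x = √(2U/k).
U = 0.989 cal = 4.138 J; k = 0.0858 lbf/in = 15.03 N/m.
x = 0.7421 m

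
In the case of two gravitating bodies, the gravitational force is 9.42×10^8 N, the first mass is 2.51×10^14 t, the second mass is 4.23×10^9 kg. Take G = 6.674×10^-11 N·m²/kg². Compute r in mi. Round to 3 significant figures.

Rearranging F = G·m₁·m₂/r² for r: r = √(G·m₁m₂/F).
F = 9.42×10^8 N; m₁ = 2.51×10^14 t = 2.510×10^17 kg; m₂ = 4.23×10^9 kg; G = 6.674×10^-11 N·m²/kg².
r = 8673 m
8673 m × (1 mi / 1609 m) = 5.389 mi

5.39 mi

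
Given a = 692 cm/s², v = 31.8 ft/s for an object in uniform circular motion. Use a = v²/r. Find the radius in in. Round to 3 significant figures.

Solving a = v²/r for r: r = v²/a.
a = 692 cm/s² = 6.920 m/s²; v = 31.8 ft/s = 9.693 m/s.
r = 13.58 m
13.58 m × (1 in / 0.02540 m) = 534.5 in

534 in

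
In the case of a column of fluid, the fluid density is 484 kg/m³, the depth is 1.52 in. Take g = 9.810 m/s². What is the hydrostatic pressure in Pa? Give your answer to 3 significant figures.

Directly: P = ρgh.
ρ = 484 kg/m³; h = 1.52 in = 0.03861 m; g = 9.810 m/s².
P = 183.3 Pa  (the unit combination reduces to kg/(m·s²) = Pa)

183 Pa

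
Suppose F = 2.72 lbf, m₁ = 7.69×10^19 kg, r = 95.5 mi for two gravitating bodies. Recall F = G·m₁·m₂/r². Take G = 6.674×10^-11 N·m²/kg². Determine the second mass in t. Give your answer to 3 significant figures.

From Newton's law of gravitation: m₂ = F·r²/(G·m₁).
F = 2.72 lbf = 12.10 N; m₁ = 7.69×10^19 kg; r = 95.5 mi = 1.537×10^5 m; G = 6.674×10^-11 N·m²/kg².
m₂ = 55.69 kg
55.69 kg × (1 t / 1000 kg) = 0.05569 t

0.0557 t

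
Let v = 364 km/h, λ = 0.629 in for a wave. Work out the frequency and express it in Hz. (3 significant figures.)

Rearranging: f = v/λ.
v = 364 km/h = 101.1 m/s; λ = 0.629 in = 0.01598 m.
f = 6329 Hz

6330 Hz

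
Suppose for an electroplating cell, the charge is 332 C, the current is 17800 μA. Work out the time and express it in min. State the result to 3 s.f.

Rearranging: t = q/I.
q = 332 C; I = 17800 μA = 0.01780 A.
t = 18652 s
18652 s × (1 min / 60.00 s) = 310.9 min

311 min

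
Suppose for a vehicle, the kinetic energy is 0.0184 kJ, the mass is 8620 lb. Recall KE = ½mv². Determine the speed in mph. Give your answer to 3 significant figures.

Rearranging KE = ½mv² for v: v = √(2·KE/m).
KE = 0.0184 kJ = 18.40 J; m = 8620 lb = 3910 kg.
v = 0.09701 m/s
0.09701 m/s × (1 mph / 0.4470 m/s) = 0.2170 mph

0.217 mph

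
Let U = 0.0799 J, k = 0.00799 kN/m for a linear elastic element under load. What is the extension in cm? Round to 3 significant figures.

14.1 cm

Rearranging U = ½k·x² for x: x = √(2U/k).
U = 0.0799 J; k = 0.00799 kN/m = 7.990 N/m.
x = 0.1414 m
0.1414 m × (1 cm / 0.01000 m) = 14.14 cm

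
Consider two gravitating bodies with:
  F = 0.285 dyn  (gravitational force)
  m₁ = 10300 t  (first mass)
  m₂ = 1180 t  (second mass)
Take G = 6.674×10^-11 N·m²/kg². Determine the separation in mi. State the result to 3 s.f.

10.5 mi

From Newton's law of gravitation: r = √(G·m₁m₂/F).
F = 0.285 dyn = 2.850×10^-6 N; m₁ = 10300 t = 1.030×10^7 kg; m₂ = 1180 t = 1.180×10^6 kg; G = 6.674×10^-11 N·m²/kg².
r = 16871 m
16871 m × (1 mi / 1609 m) = 10.48 mi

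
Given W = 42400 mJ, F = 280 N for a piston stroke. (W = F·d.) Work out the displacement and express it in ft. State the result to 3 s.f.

0.497 ft

Rearranging: d = W/F.
W = 42400 mJ = 42.40 J; F = 280 N.
d = 0.1514 m
0.1514 m × (1 ft / 0.3048 m) = 0.4968 ft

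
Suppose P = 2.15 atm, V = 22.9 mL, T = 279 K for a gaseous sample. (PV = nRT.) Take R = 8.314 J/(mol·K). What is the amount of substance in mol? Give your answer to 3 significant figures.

Solving PV = nRT for n: n = PV/(RT).
P = 2.15 atm = 2.178×10^5 Pa; V = 22.9 mL = 2.290×10^-5 m³; T = 279 K; R = 8.314 J/(mol·K).
n = 0.002151 mol

0.00215 mol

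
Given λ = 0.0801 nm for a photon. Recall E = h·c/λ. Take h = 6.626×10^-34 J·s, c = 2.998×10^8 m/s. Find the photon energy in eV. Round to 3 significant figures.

Directly: E = hc/λ.
λ = 0.0801 nm = 8.010×10^-11 m; h = 6.626×10^-34 J·s; c = 2.998×10^8 m/s.
E = 2.480×10^-15 J
2.480×10^-15 J × (1 eV / 1.602×10^-19 J) = 15479 eV

15500 eV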